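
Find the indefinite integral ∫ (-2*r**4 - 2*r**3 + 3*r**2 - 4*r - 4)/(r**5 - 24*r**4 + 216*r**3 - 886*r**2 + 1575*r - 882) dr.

Factor the denominator: (r - 7)**2*(r - 6)*(r - 3)*(r - 1).
Partial-fraction decomposition: -1/(40*(r - 1)) + 205/(96*(r - 3)) - 2944/(15*(r - 6)) + 6149/(32*(r - 7)) - 1791/(8*(r - 7)**2).
Integrate each term; A/(r−a) gives A·log|r−a|; A/(r−a)² gives −A/(r−a).

6149*log(r - 7)/32 - 2944*log(r - 6)/15 + 205*log(r - 3)/96 - log(r - 1)/40 + 1791/(8*r - 56) + C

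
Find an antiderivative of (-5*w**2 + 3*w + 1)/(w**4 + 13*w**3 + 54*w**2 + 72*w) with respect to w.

Factor the denominator: w*(w + 3)*(w + 4)*(w + 6).
Partial-fraction decomposition: 197/(36*(w + 6)) - 91/(8*(w + 4)) + 53/(9*(w + 3)) + 1/(72*w).
Integrate each term: A/(w−a) contributes A·log|w−a|.

log(w)/72 + 53*log(w + 3)/9 - 91*log(w + 4)/8 + 197*log(w + 6)/36 + C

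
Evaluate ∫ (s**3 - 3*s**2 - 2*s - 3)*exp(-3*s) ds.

Use integration by parts with u = s**3 - 3*s**2 - 2*s - 3, dv = exp(-3*s) ds, so v = -exp(-3*s)/3.
Apply parts 3 times (tabular method): alternate signs, differentiate u down to 0, integrate dv up.

(-9*s**3 + 18*s**2 + 30*s + 37)*exp(-3*s)/27 + C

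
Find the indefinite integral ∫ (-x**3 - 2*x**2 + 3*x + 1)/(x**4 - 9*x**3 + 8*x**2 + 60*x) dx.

Factor the denominator: x*(x - 6)*(x - 5)*(x + 2).
Partial-fraction decomposition: 5/(112*(x + 2)) + 159/(35*(x - 5)) - 269/(48*(x - 6)) + 1/(60*x).
Integrate each term: A/(x−a) contributes A·log|x−a|.

log(x)/60 - 269*log(x - 6)/48 + 159*log(x - 5)/35 + 5*log(x + 2)/112 + C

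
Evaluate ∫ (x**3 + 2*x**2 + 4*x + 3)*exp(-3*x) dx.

Use integration by parts with u = x**3 + 2*x**2 + 4*x + 3, dv = exp(-3*x) dx, so v = -exp(-3*x)/3.
Apply parts 3 times (tabular method): alternate signs, differentiate u down to 0, integrate dv up.

(-x**3 - 3*x**2 - 6*x - 5)*exp(-3*x)/3 + C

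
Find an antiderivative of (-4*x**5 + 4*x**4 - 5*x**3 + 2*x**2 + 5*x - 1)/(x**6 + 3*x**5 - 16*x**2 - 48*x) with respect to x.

log(x)/48 - 87*log(x - 2)/320 + 229*log(x + 2)/64 - 1433*log(x + 3)/195 + 9*log(x**2 + 4)/832 + 43*atan(x/2)/52 + C

Factor the denominator: x*(x - 2)*(x + 2)*(x + 3)*(x**2 + 4).
Partial-fraction decomposition: (9*x + 688)/(416*(x**2 + 4)) - 1433/(195*(x + 3)) + 229/(64*(x + 2)) - 87/(320*(x - 2)) + 1/(48*x).
Integrate each term; A/(x−a) gives A·log|x−a|; the (Bx+D)/(x²+p²) term gives a log and an atan.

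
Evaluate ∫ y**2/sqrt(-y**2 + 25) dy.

-y*sqrt(-y**2 + 25)/2 + 25*asin(y/5)/2 + C

Substitute y = 5·sin(θ), so dy = 5·cos(θ) dθ and the radical becomes sqrt(-y**2 + 25) = 5·cos(θ) by the Pythagorean identity.
Integrate the resulting trig expression in θ, then back-substitute θ = asin(y/5), sin(θ) = y/5, cos(θ) = sqrt(-y**2 + 25)/5 (absorbing any constant into C).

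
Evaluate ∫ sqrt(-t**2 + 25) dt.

Substitute t = 5·sin(θ), so dt = 5·cos(θ) dθ and the radical becomes sqrt(-t**2 + 25) = 5·cos(θ) by the Pythagorean identity.
Integrate the resulting trig expression in θ, then back-substitute θ = asin(t/5), sin(θ) = t/5, cos(θ) = sqrt(-t**2 + 25)/5 (absorbing any constant into C).

t*sqrt(-t**2 + 25)/2 + 25*asin(t/5)/2 + C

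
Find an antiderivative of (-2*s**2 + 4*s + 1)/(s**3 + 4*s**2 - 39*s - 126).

-47*log(s - 6)/117 + 29*log(s + 3)/36 - 125*log(s + 7)/52 + C

Factor the denominator: (s - 6)*(s + 3)*(s + 7).
Partial-fraction decomposition: -125/(52*(s + 7)) + 29/(36*(s + 3)) - 47/(117*(s - 6)).
Integrate each term: A/(s−a) contributes A·log|s−a|.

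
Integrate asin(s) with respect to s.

Use integration by parts with u = arcsin(s), dv = ds.
Then du = 1/sqrt(-s**2 + 1) ds.

s*asin(s) + sqrt(-s**2 + 1) + C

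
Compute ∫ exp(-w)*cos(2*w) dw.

Let I denote the integral. Integrate by parts with u = cos(2*w), dv = exp(-w) dw, so v = -exp(-w): I = -exp(-w)*cos(2*w) − 2·∫ exp(-w)*sin(2*w) dw.
Apply parts again with u = sin(2*w), dv = exp(-w) dw: ∫ exp(-w)*sin(2*w) dw = -exp(-w)*sin(2*w) + 2·I. Substituting back brings back I: I = 2*exp(-w)*sin(2*w) - exp(-w)*cos(2*w) − 4·I.
Solving for I: (1 + 4)·I equals the remaining terms, so I = (1/5)·(2*exp(-w)*sin(2*w) - exp(-w)*cos(2*w)).

2*exp(-w)*sin(2*w)/5 - exp(-w)*cos(2*w)/5 + C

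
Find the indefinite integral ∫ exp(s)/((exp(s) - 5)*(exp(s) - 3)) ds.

log(exp(s) - 5)/2 - log(exp(s) - 3)/2 + C

Let u = e^s, du = e^s ds.
The integral becomes ∫ du/((u-5)(u-3)); decompose into partial fractions.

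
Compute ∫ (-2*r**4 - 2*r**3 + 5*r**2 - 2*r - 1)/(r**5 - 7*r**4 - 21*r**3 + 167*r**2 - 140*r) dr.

log(r)/140 - 2629*log(r - 7)/756 + 569*log(r - 4)/324 - log(r - 1)/54 - 433*log(r + 5)/1620 + C

Factor the denominator: r*(r - 7)*(r - 4)*(r - 1)*(r + 5).
Partial-fraction decomposition: -433/(1620*(r + 5)) - 1/(54*(r - 1)) + 569/(324*(r - 4)) - 2629/(756*(r - 7)) + 1/(140*r).
Integrate each term: A/(r−a) contributes A·log|r−a|.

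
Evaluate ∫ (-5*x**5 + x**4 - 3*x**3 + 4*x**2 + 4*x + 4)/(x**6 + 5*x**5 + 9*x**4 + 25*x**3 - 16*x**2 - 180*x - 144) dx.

-35*log(x - 2)/234 - 13*log(x + 1)/90 + 53*log(x + 2)/26 - 281*log(x + 4)/45 - log(x**2 + 9)/4 + 683*atan(x/3)/390 + C

Factor the denominator: (x - 2)*(x + 1)*(x + 2)*(x + 4)*(x**2 + 9).
Partial-fraction decomposition: -(65*x - 683)/(130*(x**2 + 9)) - 281/(45*(x + 4)) + 53/(26*(x + 2)) - 13/(90*(x + 1)) - 35/(234*(x - 2)).
Integrate each term; A/(x−a) gives A·log|x−a|; the (Bx+D)/(x²+p²) term gives a log and an atan.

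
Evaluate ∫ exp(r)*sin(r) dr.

Let I denote the integral. Integrate by parts with u = sin(r), dv = exp(r) dr, so v = exp(r): I = exp(r)*sin(r) − ∫ exp(r)*cos(r) dr.
Apply parts again with u = cos(r), dv = exp(r) dr: ∫ exp(r)*cos(r) dr = exp(r)*cos(r) + I. Substituting back brings back I: I = exp(r)*sin(r) - exp(r)*cos(r) − I.
Solving for I: (1 + 1)·I equals the remaining terms, so I = (1/2)·(exp(r)*sin(r) - exp(r)*cos(r)).

exp(r)*sin(r)/2 - exp(r)*cos(r)/2 + C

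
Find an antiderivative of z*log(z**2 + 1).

z**2*log(z**2 + 1)/2 - z**2/2 + log(z**2 + 1)/2 + C

Let u = z**2 + 1, so du = (2*z) dz.
The integral becomes (1/2)·∫ log(u) du; integrate by parts with u′=log(u), dv′=du.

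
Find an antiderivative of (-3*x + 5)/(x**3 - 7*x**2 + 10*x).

Factor the denominator: x*(x - 5)*(x - 2).
Partial-fraction decomposition: 1/(6*(x - 2)) - 2/(3*(x - 5)) + 1/(2*x).
Integrate each term: A/(x−a) contributes A·log|x−a|.

log(x)/2 - 2*log(x - 5)/3 + log(x - 2)/6 + C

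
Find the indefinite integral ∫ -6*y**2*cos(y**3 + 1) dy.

Let u = y**3 + 1, so du = (3*y**2) dy.
Rewriting, the integral becomes -2·∫ cos(u) du = -2·sin(u).
Substituting back, u = y**3 + 1.

-2*sin(y**3 + 1) + C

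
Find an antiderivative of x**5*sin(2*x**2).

Let u = x², du = 2x dx; rewrite as (1/2)∫ u^2·sin(2u) du.
Now integrate by parts 2 times.

-x**4*cos(2*x**2)/4 + x**2*sin(2*x**2)/4 + cos(2*x**2)/8 + C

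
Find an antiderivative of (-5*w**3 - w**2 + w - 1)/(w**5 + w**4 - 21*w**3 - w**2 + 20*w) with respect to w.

Factor the denominator: w*(w - 4)*(w - 1)*(w + 1)*(w + 5).
Partial-fraction decomposition: 11/(20*(w + 5)) - 1/(20*(w + 1)) + 1/(6*(w - 1)) - 37/(60*(w - 4)) - 1/(20*w).
Integrate each term: A/(w−a) contributes A·log|w−a|.

-37*log(w - 4)/60 + log(w - 1)/6 + 11*log(w + 5)/20 - log(w**2 + w)/20 + C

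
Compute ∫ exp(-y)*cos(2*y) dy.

Let I denote the integral. Integrate by parts with u = cos(2*y), dv = exp(-y) dy, so v = -exp(-y): I = -exp(-y)*cos(2*y) − 2·∫ exp(-y)*sin(2*y) dy.
Apply parts again with u = sin(2*y), dv = exp(-y) dy: ∫ exp(-y)*sin(2*y) dy = -exp(-y)*sin(2*y) + 2·I. Substituting back brings back I: I = 2*exp(-y)*sin(2*y) - exp(-y)*cos(2*y) − 4·I.
Solving for I: (1 + 4)·I equals the remaining terms, so I = (1/5)·(2*exp(-y)*sin(2*y) - exp(-y)*cos(2*y)).

2*exp(-y)*sin(2*y)/5 - exp(-y)*cos(2*y)/5 + C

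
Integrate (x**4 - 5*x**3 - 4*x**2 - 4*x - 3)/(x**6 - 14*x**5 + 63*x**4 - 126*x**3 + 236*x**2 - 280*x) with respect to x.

Factor the denominator: x*(x - 7)*(x - 5)*(x - 2)*(x**2 + 4).
Partial-fraction decomposition: -(1557*x + 3638)/(24592*(x**2 + 4)) - 17/(80*(x - 2)) + 41/(290*(x - 5)) + 459/(3710*(x - 7)) + 3/(280*x).
Integrate each term; A/(x−a) gives A·log|x−a|; the (Bx+D)/(x²+p²) term gives a log and an atan.

3*log(x)/280 + 459*log(x - 7)/3710 + 41*log(x - 5)/290 - 17*log(x - 2)/80 - 1557*log(x**2 + 4)/49184 - 1819*atan(x/2)/24592 + C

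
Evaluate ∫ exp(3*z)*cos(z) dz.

Let I denote the integral. Integrate by parts with u = cos(z), dv = exp(3*z) dz, so v = exp(3*z)/3: I = exp(3*z)*cos(z)/3 + (1/3)·∫ exp(3*z)*sin(z) dz.
Apply parts again with u = sin(z), dv = exp(3*z) dz: ∫ exp(3*z)*sin(z) dz = exp(3*z)*sin(z)/3 − (1/3)·I. Substituting back brings back I: I = exp(3*z)*sin(z)/9 + exp(3*z)*cos(z)/3 − (1/9)·I.
Solving for I: (1 + 1/9)·I equals the remaining terms, so I = (9/10)·(exp(3*z)*sin(z)/9 + exp(3*z)*cos(z)/3).

exp(3*z)*sin(z)/10 + 3*exp(3*z)*cos(z)/10 + C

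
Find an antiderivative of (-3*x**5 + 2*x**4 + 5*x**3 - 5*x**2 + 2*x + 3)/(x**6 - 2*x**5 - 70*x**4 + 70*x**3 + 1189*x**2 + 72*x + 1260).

-11033*log(x - 7)/1950 + 6607*log(x - 6)/1628 + 2467*log(x + 5)/858 - 8217*log(x + 6)/1924 - 59*log(x**2 + 1)/24050 + 87*atan(x)/12025 + C

Factor the denominator: (x - 7)*(x - 6)*(x + 5)*(x + 6)*(x**2 + 1).
Partial-fraction decomposition: -(59*x - 87)/(12025*(x**2 + 1)) - 8217/(1924*(x + 6)) + 2467/(858*(x + 5)) + 6607/(1628*(x - 6)) - 11033/(1950*(x - 7)).
Integrate each term; A/(x−a) gives A·log|x−a|; the (Bx+D)/(x²+p²) term gives a log and an atan.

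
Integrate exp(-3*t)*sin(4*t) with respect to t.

-3*exp(-3*t)*sin(4*t)/25 - 4*exp(-3*t)*cos(4*t)/25 + C

Let I denote the integral. Integrate by parts with u = sin(4*t), dv = exp(-3*t) dt, so v = -exp(-3*t)/3: I = -exp(-3*t)*sin(4*t)/3 + (4/3)·∫ exp(-3*t)*cos(4*t) dt.
Apply parts again with u = cos(4*t), dv = exp(-3*t) dt: ∫ exp(-3*t)*cos(4*t) dt = -exp(-3*t)*cos(4*t)/3 − (4/3)·I. Substituting back brings back I: I = -exp(-3*t)*sin(4*t)/3 - 4*exp(-3*t)*cos(4*t)/9 − (16/9)·I.
Solving for I: (1 + 16/9)·I equals the remaining terms, so I = (9/25)·(-exp(-3*t)*sin(4*t)/3 - 4*exp(-3*t)*cos(4*t)/9).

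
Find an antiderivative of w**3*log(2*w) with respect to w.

w**4*(log(w) + log(2))/4 - w**4/16 + C

Use integration by parts with u = log(2*w), dv = w**3 dw.
Then du = 1/w dw and v = w**4/4.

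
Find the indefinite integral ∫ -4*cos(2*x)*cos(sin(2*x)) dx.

Let u = sin(2*x), so du = (2*cos(2*x)) dx.
Rewriting, the integral becomes -2·∫ cos(u) du = -2·sin(u).
Substituting back, u = sin(2*x).

-2*sin(sin(2*x)) + C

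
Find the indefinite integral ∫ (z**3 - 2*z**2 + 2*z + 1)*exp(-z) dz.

(-z**3 - z**2 - 4*z - 5)*exp(-z) + C

Use integration by parts with u = z**3 - 2*z**2 + 2*z + 1, dv = exp(-z) dz, so v = -exp(-z).
Apply parts 3 times (tabular method): alternate signs, differentiate u down to 0, integrate dv up.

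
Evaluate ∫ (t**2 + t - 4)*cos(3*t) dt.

Use integration by parts with u = t**2 + t - 4, dv = cos(3*t) dt, so v = sin(3*t)/3.
Apply parts 2 times (tabular method): alternate signs, differentiate u down to 0, integrate dv up.

t**2*sin(3*t)/3 + t*sin(3*t)/3 + 2*t*cos(3*t)/9 - 38*sin(3*t)/27 + cos(3*t)/9 + C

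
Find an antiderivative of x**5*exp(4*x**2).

Let u = x², du = 2x dx; rewrite as (1/2)∫ u^2·exp(4u) du.
Now integrate by parts 2 times.

(8*x**4 - 4*x**2 + 1)*exp(4*x**2)/64 + C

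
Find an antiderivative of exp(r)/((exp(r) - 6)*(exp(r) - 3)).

log(exp(r) - 6)/3 - log(exp(r) - 3)/3 + C

Let u = e^r, du = e^r dr.
The integral becomes ∫ du/((u-3)(u-6)); decompose into partial fractions.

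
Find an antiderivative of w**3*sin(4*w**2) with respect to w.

-w**2*cos(4*w**2)/8 + sin(4*w**2)/32 + C

Let u = w², du = 2w dw; rewrite as (1/2)∫ u^1·sin(4u) du.
Now integrate by parts 1 time.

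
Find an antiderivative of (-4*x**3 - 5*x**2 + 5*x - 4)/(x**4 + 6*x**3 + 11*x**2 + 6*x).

-2*log(x)/3 + 5*log(x + 1) - log(x + 2) - 22*log(x + 3)/3 + C

Factor the denominator: x*(x + 1)*(x + 2)*(x + 3).
Partial-fraction decomposition: -22/(3*(x + 3)) - 1/(x + 2) + 5/(x + 1) - 2/(3*x).
Integrate each term: A/(x−a) contributes A·log|x−a|.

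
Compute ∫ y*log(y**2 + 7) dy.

Let u = y**2 + 7, so du = (2*y) dy.
The integral becomes (1/2)·∫ log(u) du; integrate by parts with u′=log(u), dv′=du.

y**2*log(y**2 + 7)/2 - y**2/2 + 7*log(y**2 + 7)/2 + C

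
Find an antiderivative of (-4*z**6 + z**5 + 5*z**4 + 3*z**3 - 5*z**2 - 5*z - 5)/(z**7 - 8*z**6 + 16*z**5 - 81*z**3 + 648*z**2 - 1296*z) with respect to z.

Factor the denominator: z*(z - 4)**2*(z - 3)*(z + 3)*(z**2 + 9).
Partial-fraction decomposition: (19999*z - 245079)/(101250*(z**2 + 9)) - 205/(1134*(z + 3)) - 563/(81*(z - 3)) + 205101/(70000*(z - 4)) - 1999/(100*(z - 4)**2) + 5/(1296*z).
Integrate each term; A/(z−a) gives A·log|z−a|; the (Bz+D)/(z²+p²) term gives a log and an atan.

5*log(z)/1296 + 205101*log(z - 4)/70000 - 563*log(z - 3)/81 - 205*log(z + 3)/1134 + 19999*log(z**2 + 9)/202500 - 9077*atan(z/3)/11250 + 1999/(100*z - 400) + C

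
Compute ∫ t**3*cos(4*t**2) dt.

t**2*sin(4*t**2)/8 + cos(4*t**2)/32 + C

Let u = t², du = 2t dt; rewrite as (1/2)∫ u^1·cos(4u) du.
Now integrate by parts 1 time.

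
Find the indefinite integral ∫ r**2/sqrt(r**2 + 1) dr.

Substitute r = tan(θ), so dr = sec(θ)^2 dθ and the radical becomes sqrt(r**2 + 1) = sec(θ) by the Pythagorean identity.
Integrate the resulting trig expression in θ, then back-substitute tan(θ) = r, sec(θ) = sqrt(r**2 + 1) (absorbing any constant into C).

r*sqrt(r**2 + 1)/2 - log(r + sqrt(r**2 + 1))/2 + C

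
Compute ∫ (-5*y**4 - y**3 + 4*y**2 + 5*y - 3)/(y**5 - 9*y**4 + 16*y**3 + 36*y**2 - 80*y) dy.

3*log(y)/80 - 3128*log(y - 5)/105 + 421*log(y - 4)/16 - 65*log(y - 2)/48 - 23*log(y + 2)/112 + C

Factor the denominator: y*(y - 5)*(y - 4)*(y - 2)*(y + 2).
Partial-fraction decomposition: -23/(112*(y + 2)) - 65/(48*(y - 2)) + 421/(16*(y - 4)) - 3128/(105*(y - 5)) + 3/(80*y).
Integrate each term: A/(y−a) contributes A·log|y−a|.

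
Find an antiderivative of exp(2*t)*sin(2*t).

exp(2*t)*sin(2*t)/4 - exp(2*t)*cos(2*t)/4 + C

Let I denote the integral. Integrate by parts with u = sin(2*t), dv = exp(2*t) dt, so v = exp(2*t)/2: I = exp(2*t)*sin(2*t)/2 − ∫ exp(2*t)*cos(2*t) dt.
Apply parts again with u = cos(2*t), dv = exp(2*t) dt: ∫ exp(2*t)*cos(2*t) dt = exp(2*t)*cos(2*t)/2 + I. Substituting back brings back I: I = exp(2*t)*sin(2*t)/2 - exp(2*t)*cos(2*t)/2 − I.
Solving for I: (1 + 1)·I equals the remaining terms, so I = (1/2)·(exp(2*t)*sin(2*t)/2 - exp(2*t)*cos(2*t)/2).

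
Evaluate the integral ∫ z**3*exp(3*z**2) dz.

(3*z**2 - 1)*exp(3*z**2)/18 + C

Let u = z², du = 2z dz; rewrite as (1/2)∫ u^1·exp(3u) du.
Now integrate by parts 1 time.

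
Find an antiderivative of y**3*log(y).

y**4*log(y)/4 - y**4/16 + C

Use integration by parts with u = log(y), dv = y**3 dy.
Then du = 1/y dy and v = y**4/4.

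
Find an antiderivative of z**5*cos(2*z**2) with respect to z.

z**4*sin(2*z**2)/4 + z**2*cos(2*z**2)/4 - sin(2*z**2)/8 + C

Let u = z², du = 2z dz; rewrite as (1/2)∫ u^2·cos(2u) du.
Now integrate by parts 2 times.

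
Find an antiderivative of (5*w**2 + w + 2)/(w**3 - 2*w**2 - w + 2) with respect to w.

Factor the denominator: (w - 2)*(w - 1)*(w + 1).
Partial-fraction decomposition: 1/(w + 1) - 4/(w - 1) + 8/(w - 2).
Integrate each term: A/(w−a) contributes A·log|w−a|.

8*log(w - 2) - 4*log(w - 1) + log(w + 1) + C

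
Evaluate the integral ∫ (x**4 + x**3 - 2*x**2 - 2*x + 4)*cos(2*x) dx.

x**4*sin(2*x)/2 + x**3*sin(2*x)/2 + x**3*cos(2*x) - 5*x**2*sin(2*x)/2 + 3*x**2*cos(2*x)/4 - 7*x*sin(2*x)/4 - 5*x*cos(2*x)/2 + 13*sin(2*x)/4 - 7*cos(2*x)/8 + C

Use integration by parts with u = x**4 + x**3 - 2*x**2 - 2*x + 4, dv = cos(2*x) dx, so v = sin(2*x)/2.
Apply parts 4 times (tabular method): alternate signs, differentiate u down to 0, integrate dv up.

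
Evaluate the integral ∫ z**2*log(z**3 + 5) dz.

z**3*log(z**3 + 5)/3 - z**3/3 + 5*log(z**3 + 5)/3 + C

Let u = z**3 + 5, so du = (3*z**2) dz.
The integral becomes (1/3)·∫ log(u) du; integrate by parts with u′=log(u), dv′=du.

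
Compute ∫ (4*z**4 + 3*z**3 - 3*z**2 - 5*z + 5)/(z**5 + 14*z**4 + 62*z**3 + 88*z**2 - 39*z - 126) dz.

log(z - 1)/96 - 43*log(z + 2)/15 - 51*log(z + 3)/8 + 2117*log(z + 7)/160 - 59/(4*z + 12) + C

Factor the denominator: (z - 1)*(z + 2)*(z + 3)**2*(z + 7).
Partial-fraction decomposition: 2117/(160*(z + 7)) - 51/(8*(z + 3)) + 59/(4*(z + 3)**2) - 43/(15*(z + 2)) + 1/(96*(z - 1)).
Integrate each term; A/(z−a) gives A·log|z−a|; A/(z−a)² gives −A/(z−a).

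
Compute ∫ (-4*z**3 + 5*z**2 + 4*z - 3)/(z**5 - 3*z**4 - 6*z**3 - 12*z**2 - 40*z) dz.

3*log(z)/40 - 358*log(z - 5)/1015 + 41*log(z + 2)/112 - 41*log(z**2 + 4)/928 - 349*atan(z/2)/464 + C

Factor the denominator: z*(z - 5)*(z + 2)*(z**2 + 4).
Partial-fraction decomposition: -(41*z + 698)/(464*(z**2 + 4)) + 41/(112*(z + 2)) - 358/(1015*(z - 5)) + 3/(40*z).
Integrate each term; A/(z−a) gives A·log|z−a|; the (Bz+D)/(z²+p²) term gives a log and an atan.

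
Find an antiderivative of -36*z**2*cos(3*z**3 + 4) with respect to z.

Let u = 3*z**3 + 4, so du = (9*z**2) dz.
Rewriting, the integral becomes -4·∫ cos(u) du = -4·sin(u).
Substituting back, u = 3*z**3 + 4.

-4*sin(3*z**3 + 4) + C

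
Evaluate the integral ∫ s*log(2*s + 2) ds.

s**2*log(2*s + 2)/2 - s**2/4 + s/2 - log(s + 1)/2 + C

Use integration by parts with u = log(2*s + 2), dv = s ds.
Then du = 2/(2*s + 2) ds and v = s**2/2.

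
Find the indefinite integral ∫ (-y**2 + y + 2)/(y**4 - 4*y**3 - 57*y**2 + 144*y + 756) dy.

-4*log(y - 7)/13 + 7*log(y - 6)/27 - log(y + 3)/27 + 10*log(y + 6)/117 + C

Factor the denominator: (y - 7)*(y - 6)*(y + 3)*(y + 6).
Partial-fraction decomposition: 10/(117*(y + 6)) - 1/(27*(y + 3)) + 7/(27*(y - 6)) - 4/(13*(y - 7)).
Integrate each term: A/(y−a) contributes A·log|y−a|.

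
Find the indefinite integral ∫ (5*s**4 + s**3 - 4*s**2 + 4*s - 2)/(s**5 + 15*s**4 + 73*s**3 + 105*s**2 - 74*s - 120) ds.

log(s - 1)/105 + log(s + 1)/20 + 189*log(s + 4)/5 - 1439*log(s + 5)/12 + 3047*log(s + 6)/35 + C

Factor the denominator: (s - 1)*(s + 1)*(s + 4)*(s + 5)*(s + 6).
Partial-fraction decomposition: 3047/(35*(s + 6)) - 1439/(12*(s + 5)) + 189/(5*(s + 4)) + 1/(20*(s + 1)) + 1/(105*(s - 1)).
Integrate each term: A/(s−a) contributes A·log|s−a|.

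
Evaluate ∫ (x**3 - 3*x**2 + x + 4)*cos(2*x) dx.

Use integration by parts with u = x**3 - 3*x**2 + x + 4, dv = cos(2*x) dx, so v = sin(2*x)/2.
Apply parts 3 times (tabular method): alternate signs, differentiate u down to 0, integrate dv up.

x**3*sin(2*x)/2 - 3*x**2*sin(2*x)/2 + 3*x**2*cos(2*x)/4 - x*sin(2*x)/4 - 3*x*cos(2*x)/2 + 11*sin(2*x)/4 - cos(2*x)/8 + C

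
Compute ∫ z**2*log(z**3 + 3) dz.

Let u = z**3 + 3, so du = (3*z**2) dz.
The integral becomes (1/3)·∫ log(u) du; integrate by parts with u′=log(u), dv′=du.

z**3*log(z**3 + 3)/3 - z**3/3 + log(z**3 + 3) + C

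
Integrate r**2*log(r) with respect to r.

r**3*log(r)/3 - r**3/9 + C

Use integration by parts with u = log(r), dv = r**2 dr.
Then du = 1/r dr and v = r**3/3.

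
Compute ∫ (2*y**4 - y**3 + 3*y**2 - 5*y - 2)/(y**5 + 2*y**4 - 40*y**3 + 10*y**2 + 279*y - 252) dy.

Factor the denominator: (y - 4)*(y - 3)*(y - 1)*(y + 3)*(y + 7).
Partial-fraction decomposition: 1065/(704*(y + 7)) - 229/(672*(y + 3)) - 1/(64*(y - 1)) - 29/(24*(y - 3)) + 158/(77*(y - 4)).
Integrate each term: A/(y−a) contributes A·log|y−a|.

158*log(y - 4)/77 - 29*log(y - 3)/24 - log(y - 1)/64 - 229*log(y + 3)/672 + 1065*log(y + 7)/704 + C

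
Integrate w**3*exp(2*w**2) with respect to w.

(2*w**2 - 1)*exp(2*w**2)/8 + C

Let u = w², du = 2w dw; rewrite as (1/2)∫ u^1·exp(2u) du.
Now integrate by parts 1 time.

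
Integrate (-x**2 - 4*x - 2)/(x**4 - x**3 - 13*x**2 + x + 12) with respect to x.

-34*log(x - 4)/105 + 7*log(x - 1)/24 + log(x + 1)/20 - log(x + 3)/56 + C

Factor the denominator: (x - 4)*(x - 1)*(x + 1)*(x + 3).
Partial-fraction decomposition: -1/(56*(x + 3)) + 1/(20*(x + 1)) + 7/(24*(x - 1)) - 34/(105*(x - 4)).
Integrate each term: A/(x−a) contributes A·log|x−a|.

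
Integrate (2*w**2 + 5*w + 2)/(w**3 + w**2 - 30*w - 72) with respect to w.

52*log(w - 6)/45 - 5*log(w + 3)/9 + 7*log(w + 4)/5 + C

Factor the denominator: (w - 6)*(w + 3)*(w + 4).
Partial-fraction decomposition: 7/(5*(w + 4)) - 5/(9*(w + 3)) + 52/(45*(w - 6)).
Integrate each term: A/(w−a) contributes A·log|w−a|.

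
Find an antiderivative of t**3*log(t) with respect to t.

t**4*log(t)/4 - t**4/16 + C

Use integration by parts with u = log(t), dv = t**3 dt.
Then du = 1/t dt and v = t**4/4.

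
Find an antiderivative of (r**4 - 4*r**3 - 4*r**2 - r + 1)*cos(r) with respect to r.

r**4*sin(r) - 4*r**3*sin(r) + 4*r**3*cos(r) - 16*r**2*sin(r) - 12*r**2*cos(r) + 23*r*sin(r) - 32*r*cos(r) + 33*sin(r) + 23*cos(r) + C

Use integration by parts with u = r**4 - 4*r**3 - 4*r**2 - r + 1, dv = cos(r) dr, so v = sin(r).
Apply parts 4 times (tabular method): alternate signs, differentiate u down to 0, integrate dv up.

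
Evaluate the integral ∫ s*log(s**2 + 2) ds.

Let u = s**2 + 2, so du = (2*s) ds.
The integral becomes (1/2)·∫ log(u) du; integrate by parts with u′=log(u), dv′=du.

s**2*log(s**2 + 2)/2 - s**2/2 + log(s**2 + 2) + C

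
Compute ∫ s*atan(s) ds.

Use integration by parts with u = arctan(s), dv = s ds.
Then du = 1/(s**2 + 1) ds.

s**2*atan(s)/2 - s/2 + atan(s)/2 + C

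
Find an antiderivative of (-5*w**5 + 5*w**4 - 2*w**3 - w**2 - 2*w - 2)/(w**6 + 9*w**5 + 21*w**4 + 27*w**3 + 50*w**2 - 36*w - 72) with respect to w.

Factor the denominator: (w - 1)*(w + 1)*(w + 3)*(w + 6)*(w**2 + 4).
Partial-fraction decomposition: (887*w + 758)/(1300*(w**2 + 4)) - 3269/(300*(w + 6)) + 1669/(312*(w + 3)) - 11/(100*(w + 1)) - 1/(40*(w - 1)).
Integrate each term; A/(w−a) gives A·log|w−a|; the (Bw+D)/(w²+p²) term gives a log and an atan.

-log(w - 1)/40 - 11*log(w + 1)/100 + 1669*log(w + 3)/312 - 3269*log(w + 6)/300 + 887*log(w**2 + 4)/2600 + 379*atan(w/2)/1300 + C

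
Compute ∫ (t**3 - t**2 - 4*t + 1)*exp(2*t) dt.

Use integration by parts with u = t**3 - t**2 - 4*t + 1, dv = exp(2*t) dt, so v = exp(2*t)/2.
Apply parts 3 times (tabular method): alternate signs, differentiate u down to 0, integrate dv up.

(4*t**3 - 10*t**2 - 6*t + 7)*exp(2*t)/8 + C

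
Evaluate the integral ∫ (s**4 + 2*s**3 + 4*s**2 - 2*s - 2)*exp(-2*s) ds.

(-s**4 - 4*s**3 - 10*s**2 - 8*s - 2)*exp(-2*s)/2 + C

Use integration by parts with u = s**4 + 2*s**3 + 4*s**2 - 2*s - 2, dv = exp(-2*s) ds, so v = -exp(-2*s)/2.
Apply parts 4 times (tabular method): alternate signs, differentiate u down to 0, integrate dv up.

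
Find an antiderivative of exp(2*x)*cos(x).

exp(2*x)*sin(x)/5 + 2*exp(2*x)*cos(x)/5 + C

Let I denote the integral. Integrate by parts with u = cos(x), dv = exp(2*x) dx, so v = exp(2*x)/2: I = exp(2*x)*cos(x)/2 + (1/2)·∫ exp(2*x)*sin(x) dx.
Apply parts again with u = sin(x), dv = exp(2*x) dx: ∫ exp(2*x)*sin(x) dx = exp(2*x)*sin(x)/2 − (1/2)·I. Substituting back brings back I: I = exp(2*x)*sin(x)/4 + exp(2*x)*cos(x)/2 − (1/4)·I.
Solving for I: (1 + 1/4)·I equals the remaining terms, so I = (4/5)·(exp(2*x)*sin(x)/4 + exp(2*x)*cos(x)/2).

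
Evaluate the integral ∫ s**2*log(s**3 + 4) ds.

s**3*log(s**3 + 4)/3 - s**3/3 + 4*log(s**3 + 4)/3 + C

Let u = s**3 + 4, so du = (3*s**2) ds.
The integral becomes (1/3)·∫ log(u) du; integrate by parts with u′=log(u), dv′=du.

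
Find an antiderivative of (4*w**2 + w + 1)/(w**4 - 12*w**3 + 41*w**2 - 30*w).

-log(w)/30 + 151*log(w - 6)/30 - 53*log(w - 5)/10 + 3*log(w - 1)/10 + C

Factor the denominator: w*(w - 6)*(w - 5)*(w - 1).
Partial-fraction decomposition: 3/(10*(w - 1)) - 53/(10*(w - 5)) + 151/(30*(w - 6)) - 1/(30*w).
Integrate each term: A/(w−a) contributes A·log|w−a|.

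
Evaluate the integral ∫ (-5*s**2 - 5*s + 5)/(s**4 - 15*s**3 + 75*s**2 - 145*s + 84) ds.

-275*log(s - 7)/72 + 95*log(s - 4)/9 - 55*log(s - 3)/8 + 5*log(s - 1)/36 + C

Factor the denominator: (s - 7)*(s - 4)*(s - 3)*(s - 1).
Partial-fraction decomposition: 5/(36*(s - 1)) - 55/(8*(s - 3)) + 95/(9*(s - 4)) - 275/(72*(s - 7)).
Integrate each term: A/(s−a) contributes A·log|s−a|.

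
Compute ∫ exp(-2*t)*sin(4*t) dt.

Let I denote the integral. Integrate by parts with u = sin(4*t), dv = exp(-2*t) dt, so v = -exp(-2*t)/2: I = -exp(-2*t)*sin(4*t)/2 + 2·∫ exp(-2*t)*cos(4*t) dt.
Apply parts again with u = cos(4*t), dv = exp(-2*t) dt: ∫ exp(-2*t)*cos(4*t) dt = -exp(-2*t)*cos(4*t)/2 − 2·I. Substituting back brings back I: I = -exp(-2*t)*sin(4*t)/2 - exp(-2*t)*cos(4*t) − 4·I.
Solving for I: (1 + 4)·I equals the remaining terms, so I = (1/5)·(-exp(-2*t)*sin(4*t)/2 - exp(-2*t)*cos(4*t)).

-exp(-2*t)*sin(4*t)/10 - exp(-2*t)*cos(4*t)/5 + C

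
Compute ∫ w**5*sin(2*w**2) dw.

Let u = w², du = 2w dw; rewrite as (1/2)∫ u^2·sin(2u) du.
Now integrate by parts 2 times.

-w**4*cos(2*w**2)/4 + w**2*sin(2*w**2)/4 + cos(2*w**2)/8 + C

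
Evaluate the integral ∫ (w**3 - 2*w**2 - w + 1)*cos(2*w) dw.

w**3*sin(2*w)/2 - w**2*sin(2*w) + 3*w**2*cos(2*w)/4 - 5*w*sin(2*w)/4 - w*cos(2*w) + sin(2*w) - 5*cos(2*w)/8 + C

Use integration by parts with u = w**3 - 2*w**2 - w + 1, dv = cos(2*w) dw, so v = sin(2*w)/2.
Apply parts 3 times (tabular method): alternate signs, differentiate u down to 0, integrate dv up.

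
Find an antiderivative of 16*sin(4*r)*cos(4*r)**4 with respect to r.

Let u = cos(4*r), so du = (-4*sin(4*r)) dr.
Rewriting, the integral becomes -4·∫ u^4 du = -4·u^5/5.
Substituting back, u = cos(4*r).

-4*cos(4*r)**5/5 + C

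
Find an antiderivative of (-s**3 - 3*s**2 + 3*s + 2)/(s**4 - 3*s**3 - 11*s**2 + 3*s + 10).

-61*log(s - 5)/56 - log(s - 1)/24 - log(s + 1)/4 + 8*log(s + 2)/21 + C

Factor the denominator: (s - 5)*(s - 1)*(s + 1)*(s + 2).
Partial-fraction decomposition: 8/(21*(s + 2)) - 1/(4*(s + 1)) - 1/(24*(s - 1)) - 61/(56*(s - 5)).
Integrate each term: A/(s−a) contributes A·log|s−a|.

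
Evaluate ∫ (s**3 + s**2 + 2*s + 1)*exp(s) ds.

(s**3 - 2*s**2 + 6*s - 5)*exp(s) + C

Use integration by parts with u = s**3 + s**2 + 2*s + 1, dv = exp(s) ds, so v = exp(s).
Apply parts 3 times (tabular method): alternate signs, differentiate u down to 0, integrate dv up.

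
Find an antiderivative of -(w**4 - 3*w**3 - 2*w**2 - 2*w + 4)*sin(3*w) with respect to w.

Use integration by parts with u = w**4 - 3*w**3 - 2*w**2 - 2*w + 4, dv = -sin(3*w) dw, so v = cos(3*w)/3.
Apply parts 4 times (tabular method): alternate signs, differentiate u down to 0, integrate dv up.

w**4*cos(3*w)/3 - 4*w**3*sin(3*w)/9 - w**3*cos(3*w) + w**2*sin(3*w) - 10*w**2*cos(3*w)/9 + 20*w*sin(3*w)/27 + 128*cos(3*w)/81 + C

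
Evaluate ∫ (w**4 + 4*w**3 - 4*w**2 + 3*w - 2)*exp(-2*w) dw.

(-w**4 - 6*w**3 - 5*w**2 - 8*w - 2)*exp(-2*w)/2 + C

Use integration by parts with u = w**4 + 4*w**3 - 4*w**2 + 3*w - 2, dv = exp(-2*w) dw, so v = -exp(-2*w)/2.
Apply parts 4 times (tabular method): alternate signs, differentiate u down to 0, integrate dv up.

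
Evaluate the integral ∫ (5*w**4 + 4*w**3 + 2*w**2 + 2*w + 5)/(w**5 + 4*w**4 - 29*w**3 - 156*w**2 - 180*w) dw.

Factor the denominator: w*(w - 6)*(w + 2)*(w + 3)*(w + 5).
Partial-fraction decomposition: 89/(11*(w + 5)) - 157/(27*(w + 3)) + 19/(16*(w + 2)) + 7433/(4752*(w - 6)) - 1/(36*w).
Integrate each term: A/(w−a) contributes A·log|w−a|.

-log(w)/36 + 7433*log(w - 6)/4752 + 19*log(w + 2)/16 - 157*log(w + 3)/27 + 89*log(w + 5)/11 + C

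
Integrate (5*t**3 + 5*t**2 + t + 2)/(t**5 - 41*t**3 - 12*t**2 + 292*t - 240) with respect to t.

Factor the denominator: (t - 6)*(t - 2)*(t - 1)*(t + 4)*(t + 5).
Partial-fraction decomposition: -503/(462*(t + 5)) + 121/(150*(t + 4)) + 13/(150*(t - 1)) - 8/(21*(t - 2)) + 317/(550*(t - 6)).
Integrate each term: A/(t−a) contributes A·log|t−a|.

317*log(t - 6)/550 - 8*log(t - 2)/21 + 13*log(t - 1)/150 + 121*log(t + 4)/150 - 503*log(t + 5)/462 + C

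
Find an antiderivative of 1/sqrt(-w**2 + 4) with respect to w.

asin(w/2) + C

Substitute w = 2·sin(θ), so dw = 2·cos(θ) dθ and the radical becomes sqrt(-w**2 + 4) = 2·cos(θ) by the Pythagorean identity.
Integrate the resulting trig expression in θ, then back-substitute θ = asin(w/2), sin(θ) = w/2, cos(θ) = sqrt(-w**2 + 4)/2 (absorbing any constant into C).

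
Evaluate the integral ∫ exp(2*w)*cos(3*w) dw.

Let I denote the integral. Integrate by parts with u = cos(3*w), dv = exp(2*w) dw, so v = exp(2*w)/2: I = exp(2*w)*cos(3*w)/2 + (3/2)·∫ exp(2*w)*sin(3*w) dw.
Apply parts again with u = sin(3*w), dv = exp(2*w) dw: ∫ exp(2*w)*sin(3*w) dw = exp(2*w)*sin(3*w)/2 − (3/2)·I. Substituting back brings back I: I = 3*exp(2*w)*sin(3*w)/4 + exp(2*w)*cos(3*w)/2 − (9/4)·I.
Solving for I: (1 + 9/4)·I equals the remaining terms, so I = (4/13)·(3*exp(2*w)*sin(3*w)/4 + exp(2*w)*cos(3*w)/2).

3*exp(2*w)*sin(3*w)/13 + 2*exp(2*w)*cos(3*w)/13 + C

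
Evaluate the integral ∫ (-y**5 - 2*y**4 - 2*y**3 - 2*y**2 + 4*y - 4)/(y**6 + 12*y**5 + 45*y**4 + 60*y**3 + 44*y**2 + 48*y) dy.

Factor the denominator: y*(y + 2)*(y + 4)*(y + 6)*(y**2 + 1).
Partial-fraction decomposition: -(71*y - 352)/(3145*(y**2 + 1)) - 1379/(444*(y + 6)) + 147/(68*(y + 4)) + 1/(20*(y + 2)) - 1/(12*y).
Integrate each term; A/(y−a) gives A·log|y−a|; the (By+D)/(y²+p²) term gives a log and an atan.

-log(y)/12 + log(y + 2)/20 + 147*log(y + 4)/68 - 1379*log(y + 6)/444 - 71*log(y**2 + 1)/6290 + 352*atan(y)/3145 + C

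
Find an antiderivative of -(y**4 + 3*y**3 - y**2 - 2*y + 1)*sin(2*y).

Use integration by parts with u = y**4 + 3*y**3 - y**2 - 2*y + 1, dv = -sin(2*y) dy, so v = cos(2*y)/2.
Apply parts 4 times (tabular method): alternate signs, differentiate u down to 0, integrate dv up.

y**4*cos(2*y)/2 - y**3*sin(2*y) + 3*y**3*cos(2*y)/2 - 9*y**2*sin(2*y)/4 - 2*y**2*cos(2*y) + 2*y*sin(2*y) - 13*y*cos(2*y)/4 + 13*sin(2*y)/8 + 3*cos(2*y)/2 + C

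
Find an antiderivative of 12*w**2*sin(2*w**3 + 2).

Let u = 2*w**3 + 2, so du = (6*w**2) dw.
Rewriting, the integral becomes 2·∫ sin(u) du = 2·-cos(u).
Substituting back, u = 2*w**3 + 2.

-2*cos(2*w**3 + 2) + C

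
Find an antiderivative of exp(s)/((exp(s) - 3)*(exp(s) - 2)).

log(exp(s) - 3) - log(exp(s) - 2) + C

Let u = e^s, du = e^s ds.
The integral becomes ∫ du/((u-2)(u-3)); decompose into partial fractions.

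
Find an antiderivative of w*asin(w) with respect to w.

w**2*asin(w)/2 + w*sqrt(-w**2 + 1)/4 - asin(w)/4 + C

Use integration by parts with u = arcsin(w), dv = w dw.
Then du = 1/sqrt(-w**2 + 1) dw.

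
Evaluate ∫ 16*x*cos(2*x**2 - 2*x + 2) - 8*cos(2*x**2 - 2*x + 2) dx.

Let u = 2*x**2 - 2*x + 2, so du = (4*x - 2) dx.
Rewriting, the integral becomes 4·∫ cos(u) du = 4·sin(u).
Substituting back, u = 2*x**2 - 2*x + 2.

4*sin(2*x**2 - 2*x + 2) + C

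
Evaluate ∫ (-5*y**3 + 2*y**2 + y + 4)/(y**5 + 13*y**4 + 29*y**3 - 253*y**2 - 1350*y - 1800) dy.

Factor the denominator: (y - 5)*(y + 3)*(y + 4)*(y + 5)*(y + 6).
Partial-fraction decomposition: 575/(33*(y + 6)) - 337/(10*(y + 5)) + 176/(9*(y + 4)) - 77/(24*(y + 3)) - 283/(3960*(y - 5)).
Integrate each term: A/(y−a) contributes A·log|y−a|.

-283*log(y - 5)/3960 - 77*log(y + 3)/24 + 176*log(y + 4)/9 - 337*log(y + 5)/10 + 575*log(y + 6)/33 + C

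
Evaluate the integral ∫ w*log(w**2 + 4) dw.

w**2*log(w**2 + 4)/2 - w**2/2 + 2*log(w**2 + 4) + C

Let u = w**2 + 4, so du = (2*w) dw.
The integral becomes (1/2)·∫ log(u) du; integrate by parts with u′=log(u), dv′=du.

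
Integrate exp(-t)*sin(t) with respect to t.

-exp(-t)*sin(t)/2 - exp(-t)*cos(t)/2 + C

Let I denote the integral. Integrate by parts with u = sin(t), dv = exp(-t) dt, so v = -exp(-t): I = -exp(-t)*sin(t) + ∫ exp(-t)*cos(t) dt.
Apply parts again with u = cos(t), dv = exp(-t) dt: ∫ exp(-t)*cos(t) dt = -exp(-t)*cos(t) − I. Substituting back brings back I: I = -exp(-t)*sin(t) - exp(-t)*cos(t) − I.
Solving for I: (1 + 1)·I equals the remaining terms, so I = (1/2)·(-exp(-t)*sin(t) - exp(-t)*cos(t)).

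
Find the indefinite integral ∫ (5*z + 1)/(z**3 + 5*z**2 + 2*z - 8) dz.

2*log(z - 1)/5 + 3*log(z + 2)/2 - 19*log(z + 4)/10 + C

Factor the denominator: (z - 1)*(z + 2)*(z + 4).
Partial-fraction decomposition: -19/(10*(z + 4)) + 3/(2*(z + 2)) + 2/(5*(z - 1)).
Integrate each term: A/(z−a) contributes A·log|z−a|.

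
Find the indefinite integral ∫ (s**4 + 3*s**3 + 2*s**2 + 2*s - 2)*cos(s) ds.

Use integration by parts with u = s**4 + 3*s**3 + 2*s**2 + 2*s - 2, dv = cos(s) ds, so v = sin(s).
Apply parts 4 times (tabular method): alternate signs, differentiate u down to 0, integrate dv up.

s**4*sin(s) + 3*s**3*sin(s) + 4*s**3*cos(s) - 10*s**2*sin(s) + 9*s**2*cos(s) - 16*s*sin(s) - 20*s*cos(s) + 18*sin(s) - 16*cos(s) + C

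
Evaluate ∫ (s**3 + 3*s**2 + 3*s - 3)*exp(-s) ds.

Use integration by parts with u = s**3 + 3*s**2 + 3*s - 3, dv = exp(-s) ds, so v = -exp(-s).
Apply parts 3 times (tabular method): alternate signs, differentiate u down to 0, integrate dv up.

(-s**3 - 6*s**2 - 15*s - 12)*exp(-s) + C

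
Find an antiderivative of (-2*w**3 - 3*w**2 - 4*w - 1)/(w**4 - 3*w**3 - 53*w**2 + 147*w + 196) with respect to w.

Factor the denominator: (w - 7)*(w - 4)*(w + 1)*(w + 7).
Partial-fraction decomposition: -283/(462*(w + 7)) + 1/(120*(w + 1)) + 193/(165*(w - 4)) - 431/(168*(w - 7)).
Integrate each term: A/(w−a) contributes A·log|w−a|.

-431*log(w - 7)/168 + 193*log(w - 4)/165 + log(w + 1)/120 - 283*log(w + 7)/462 + C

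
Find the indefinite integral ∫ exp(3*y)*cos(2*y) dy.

Let I denote the integral. Integrate by parts with u = cos(2*y), dv = exp(3*y) dy, so v = exp(3*y)/3: I = exp(3*y)*cos(2*y)/3 + (2/3)·∫ exp(3*y)*sin(2*y) dy.
Apply parts again with u = sin(2*y), dv = exp(3*y) dy: ∫ exp(3*y)*sin(2*y) dy = exp(3*y)*sin(2*y)/3 − (2/3)·I. Substituting back brings back I: I = 2*exp(3*y)*sin(2*y)/9 + exp(3*y)*cos(2*y)/3 − (4/9)·I.
Solving for I: (1 + 4/9)·I equals the remaining terms, so I = (9/13)·(2*exp(3*y)*sin(2*y)/9 + exp(3*y)*cos(2*y)/3).

2*exp(3*y)*sin(2*y)/13 + 3*exp(3*y)*cos(2*y)/13 + C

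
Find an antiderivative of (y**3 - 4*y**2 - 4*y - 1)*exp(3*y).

(9*y**3 - 45*y**2 - 6*y - 7)*exp(3*y)/27 + C

Use integration by parts with u = y**3 - 4*y**2 - 4*y - 1, dv = exp(3*y) dy, so v = exp(3*y)/3.
Apply parts 3 times (tabular method): alternate signs, differentiate u down to 0, integrate dv up.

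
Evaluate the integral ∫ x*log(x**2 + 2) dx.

Let u = x**2 + 2, so du = (2*x) dx.
The integral becomes (1/2)·∫ log(u) du; integrate by parts with u′=log(u), dv′=du.

x**2*log(x**2 + 2)/2 - x**2/2 + log(x**2 + 2) + C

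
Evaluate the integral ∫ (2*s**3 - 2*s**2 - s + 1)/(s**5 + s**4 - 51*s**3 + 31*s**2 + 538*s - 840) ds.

Factor the denominator: (s - 5)*(s - 3)*(s - 2)*(s + 4)*(s + 7).
Partial-fraction decomposition: -97/(405*(s + 7)) + 155/(1134*(s + 4)) + 7/(162*(s - 2)) - 17/(70*(s - 3)) + 49/(162*(s - 5)).
Integrate each term: A/(s−a) contributes A·log|s−a|.

49*log(s - 5)/162 - 17*log(s - 3)/70 + 7*log(s - 2)/162 + 155*log(s + 4)/1134 - 97*log(s + 7)/405 + C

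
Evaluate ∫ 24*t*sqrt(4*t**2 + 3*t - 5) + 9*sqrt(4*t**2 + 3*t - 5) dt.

Let u = 4*t**2 + 3*t - 5, so du = (8*t + 3) dt.
Rewriting, the integral becomes 3·∫ √u du = 3·(2/3)u^(3/2).
Substituting back, u = 4*t**2 + 3*t - 5.

2*(4*t**2 + 3*t - 5)**(3/2) + C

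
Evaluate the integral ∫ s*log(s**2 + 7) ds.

Let u = s**2 + 7, so du = (2*s) ds.
The integral becomes (1/2)·∫ log(u) du; integrate by parts with u′=log(u), dv′=du.

s**2*log(s**2 + 7)/2 - s**2/2 + 7*log(s**2 + 7)/2 + C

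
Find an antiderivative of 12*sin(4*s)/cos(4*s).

Let u = cos(4*s), so du = (-4*sin(4*s)) ds.
Rewriting, the integral becomes -3·∫ 1/u du = -3·log(u).
Substituting back, u = cos(4*s).

-3*log(cos(4*s)) + C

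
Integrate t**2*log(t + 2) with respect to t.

Use integration by parts with u = log(t + 2), dv = t**2 dt.
Then du = 1/(t + 2) dt and v = t**3/3.

t**3*log(t + 2)/3 - t**3/9 + t**2/3 - 4*t/3 + 8*log(t + 2)/3 + C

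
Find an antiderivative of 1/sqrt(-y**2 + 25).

Substitute y = 5·sin(θ), so dy = 5·cos(θ) dθ and the radical becomes sqrt(-y**2 + 25) = 5·cos(θ) by the Pythagorean identity.
Integrate the resulting trig expression in θ, then back-substitute θ = asin(y/5), sin(θ) = y/5, cos(θ) = sqrt(-y**2 + 25)/5 (absorbing any constant into C).

asin(y/5) + C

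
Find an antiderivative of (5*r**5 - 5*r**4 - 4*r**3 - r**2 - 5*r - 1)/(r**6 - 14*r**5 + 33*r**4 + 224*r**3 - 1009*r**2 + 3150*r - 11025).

Factor the denominator: (r - 7)**2*(r - 5)*(r + 5)*(r**2 + 9).
Partial-fraction decomposition: -(5941*r - 35408)/(57188*(r**2 + 9)) + 18251/(48960*(r + 5)) + 11949/(1360*(r - 5)) - 1964267/(484416*(r - 7)) + 70573/(1392*(r - 7)**2).
Integrate each term; A/(r−a) gives A·log|r−a|; the (Br+D)/(r²+p²) term gives a log and an atan.

-1964267*log(r - 7)/484416 + 11949*log(r - 5)/1360 + 18251*log(r + 5)/48960 - 5941*log(r**2 + 9)/114376 + 8852*atan(r/3)/42891 - 70573/(1392*r - 9744) + C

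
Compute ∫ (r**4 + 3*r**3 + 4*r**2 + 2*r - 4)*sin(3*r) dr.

Use integration by parts with u = r**4 + 3*r**3 + 4*r**2 + 2*r - 4, dv = sin(3*r) dr, so v = -cos(3*r)/3.
Apply parts 4 times (tabular method): alternate signs, differentiate u down to 0, integrate dv up.

-r**4*cos(3*r)/3 + 4*r**3*sin(3*r)/9 - r**3*cos(3*r) + r**2*sin(3*r) - 8*r**2*cos(3*r)/9 + 16*r*sin(3*r)/27 + 124*cos(3*r)/81 + C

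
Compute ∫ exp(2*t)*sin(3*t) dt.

Let I denote the integral. Integrate by parts with u = sin(3*t), dv = exp(2*t) dt, so v = exp(2*t)/2: I = exp(2*t)*sin(3*t)/2 − (3/2)·∫ exp(2*t)*cos(3*t) dt.
Apply parts again with u = cos(3*t), dv = exp(2*t) dt: ∫ exp(2*t)*cos(3*t) dt = exp(2*t)*cos(3*t)/2 + (3/2)·I. Substituting back brings back I: I = exp(2*t)*sin(3*t)/2 - 3*exp(2*t)*cos(3*t)/4 − (9/4)·I.
Solving for I: (1 + 9/4)·I equals the remaining terms, so I = (4/13)·(exp(2*t)*sin(3*t)/2 - 3*exp(2*t)*cos(3*t)/4).

2*exp(2*t)*sin(3*t)/13 - 3*exp(2*t)*cos(3*t)/13 + C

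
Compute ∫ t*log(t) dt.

t**2*log(t)/2 - t**2/4 + C

Use integration by parts with u = log(t), dv = t dt.
Then du = 1/t dt and v = t**2/2.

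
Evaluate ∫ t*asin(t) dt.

t**2*asin(t)/2 + t*sqrt(-t**2 + 1)/4 - asin(t)/4 + C

Use integration by parts with u = arcsin(t), dv = t dt.
Then du = 1/sqrt(-t**2 + 1) dt.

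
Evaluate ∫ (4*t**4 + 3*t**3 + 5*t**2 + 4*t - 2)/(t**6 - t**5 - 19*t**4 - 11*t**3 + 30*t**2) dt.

Factor the denominator: t**2*(t - 5)*(t - 1)*(t + 2)*(t + 3).
Partial-fraction decomposition: -137/(144*(t + 3)) + 25/(42*(t + 2)) - 7/(24*(t - 1)) + 1509/(2800*(t - 5)) + 49/(450*t) - 1/(15*t**2).
Integrate each term; A/(t−a) gives A·log|t−a|; A/(t−a)² gives −A/(t−a).

49*log(t)/450 + 1509*log(t - 5)/2800 - 7*log(t - 1)/24 + 25*log(t + 2)/42 - 137*log(t + 3)/144 + 1/(15*t) + C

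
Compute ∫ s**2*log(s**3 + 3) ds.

Let u = s**3 + 3, so du = (3*s**2) ds.
The integral becomes (1/3)·∫ log(u) du; integrate by parts with u′=log(u), dv′=du.

s**3*log(s**3 + 3)/3 - s**3/3 + log(s**3 + 3) + C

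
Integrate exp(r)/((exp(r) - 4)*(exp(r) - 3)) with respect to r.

Let u = e^r, du = e^r dr.
The integral becomes ∫ du/((u-3)(u-4)); decompose into partial fractions.

log(exp(r) - 4) - log(exp(r) - 3) + C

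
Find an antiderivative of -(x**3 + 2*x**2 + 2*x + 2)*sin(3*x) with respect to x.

x**3*cos(3*x)/3 - x**2*sin(3*x)/3 + 2*x**2*cos(3*x)/3 - 4*x*sin(3*x)/9 + 4*x*cos(3*x)/9 - 4*sin(3*x)/27 + 14*cos(3*x)/27 + C

Use integration by parts with u = x**3 + 2*x**2 + 2*x + 2, dv = -sin(3*x) dx, so v = cos(3*x)/3.
Apply parts 3 times (tabular method): alternate signs, differentiate u down to 0, integrate dv up.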